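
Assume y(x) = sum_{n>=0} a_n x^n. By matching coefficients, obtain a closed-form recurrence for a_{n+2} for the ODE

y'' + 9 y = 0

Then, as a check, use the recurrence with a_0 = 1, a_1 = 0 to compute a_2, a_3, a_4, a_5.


Substitute y = sum_n a_n x^n into y'' + (const) y = 0.
y''(x) = sum_{n>=0} (n+2)(n+1) a_{n+2} x^n.
The ODE becomes sum_n [(n+2)(n+1) a_{n+2} + 9 a_n] x^n = 0.
Setting each coefficient to zero gives the recurrence:
  (n+2)(n+1) a_{n+2} + 9 a_n = 0,
  a_{n+2} = -9 / ((n+1)(n+2)) a_n.

Check with a_0 = 1, a_1 = 0 (apply the recurrence for n = 0, 1, 2, 3): a_0 = 1, a_1 = 0, a_2 = -9/2, a_3 = 0, a_4 = 27/8, a_5 = 0.

a_{n+2} = -9/((n+1)(n+2)) * a_n; check: a_0 = 1, a_1 = 0, a_2 = -9/2, a_3 = 0, a_4 = 27/8, a_5 = 0


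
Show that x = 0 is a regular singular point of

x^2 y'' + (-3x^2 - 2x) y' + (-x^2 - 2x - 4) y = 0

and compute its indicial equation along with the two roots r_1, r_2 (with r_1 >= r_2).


Divide by x^2 to reach normal form y'' + P_1(x) y' + P_2(x) y = 0 with P_1(x) = -3 - 2/x and P_2(x) = -1 - 2/x - 4/x^2.
x = 0 is a singular point because the y'-coefficient -3 - 2/x has a pole at x = 0 and the y-coefficient -1 - 2/x - 4/x^2 has a pole at x = 0.
It is a regular singular point because x P_1(x) = p(x) = -3x - 2 and x^2 P_2(x) = q(x) = -x^2 - 2x - 4 are polynomials, hence analytic at x = 0.
p(0) = -2,  q(0) = -4.
Indicial equation: r(r-1) + p(0) r + q(0) = 0, i.e. r^2 + (p(0) - 1) r + q(0) = 0, i.e. r^2 - 3 r - 4 = 0.
Discriminant: (-3)^2 - 4(-4) = 25, so r = (3 ± 5)/2.
Solving: r_1 = 4, r_2 = -1.

indicial: r^2 - 3 r - 4 = 0; roots r_1 = 4, r_2 = -1


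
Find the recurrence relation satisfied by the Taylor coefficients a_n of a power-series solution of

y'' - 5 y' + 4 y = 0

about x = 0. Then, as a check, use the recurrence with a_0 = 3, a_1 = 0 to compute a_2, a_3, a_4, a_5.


Substitute y = sum_n a_n x^n.
y''(x) has coefficient (n+2)(n+1) a_{n+2} at x^n;
-5 y'(x) has coefficient -5 (n+1) a_{n+1} at x^n;
4 y(x) has coefficient 4 a_n at x^n.
Matching x^n: (n+2)(n+1) a_{n+2} - 5 (n+1) a_{n+1} + 4 a_n = 0.
Thus a_{n+2} = [5 (n+1) a_{n+1} - 4 a_n] / ((n+1)(n+2)).

Check with a_0 = 3, a_1 = 0 (apply the recurrence for n = 0, 1, 2, 3): a_0 = 3, a_1 = 0, a_2 = -6, a_3 = -10, a_4 = -21/2, a_5 = -17/2.

a_(n+2) = [5 (n+1) a_(n+1) - 4 a_n] / ((n+1)(n+2)); check: a_0 = 3, a_1 = 0, a_2 = -6, a_3 = -10, a_4 = -21/2, a_5 = -17/2


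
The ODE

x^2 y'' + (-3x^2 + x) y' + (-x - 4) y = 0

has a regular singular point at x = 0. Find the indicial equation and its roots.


Divide by x^2 to reach normal form y'' + P_1(x) y' + P_2(x) y = 0 with P_1(x) = -3 + 1/x and P_2(x) = -1/x - 4/x^2.
x = 0 is a singular point because the y'-coefficient -3 + 1/x has a pole at x = 0 and the y-coefficient -1/x - 4/x^2 has a pole at x = 0.
It is a regular singular point because x P_1(x) = p(x) = 1 - 3x and x^2 P_2(x) = q(x) = -x - 4 are polynomials, hence analytic at x = 0.
p(0) = 1,  q(0) = -4.
Indicial equation: r(r-1) + p(0) r + q(0) = 0, i.e. r^2 + (p(0) - 1) r + q(0) = 0, i.e. r^2 - 4 = 0.
Discriminant: (0)^2 - 4(-4) = 16, so r = (0 ± 4)/2.
Solving: r_1 = 2, r_2 = -2.

indicial: r^2 - 4 = 0; roots r_1 = 2, r_2 = -2


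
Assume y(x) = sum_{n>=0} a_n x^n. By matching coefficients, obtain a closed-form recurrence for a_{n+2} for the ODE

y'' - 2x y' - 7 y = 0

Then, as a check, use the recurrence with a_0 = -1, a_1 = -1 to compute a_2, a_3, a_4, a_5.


Substitute y = sum_n a_n x^n.
y''(x) has coefficient (n+2)(n+1) a_{n+2} at x^n;
-2 x y'(x) has coefficient -2 n a_n at x^n (shift);
-7 y(x) has coefficient -7 a_n at x^n.
Matching x^n: (n+2)(n+1) a_{n+2} + (-2n - 7) a_n = 0.
Thus a_{n+2} = (2n + 7) / ((n+1)(n+2)) * a_n.

Check with a_0 = -1, a_1 = -1 (apply the recurrence for n = 0, 1, 2, 3): a_0 = -1, a_1 = -1, a_2 = -7/2, a_3 = -3/2, a_4 = -77/24, a_5 = -39/40.

a_(n+2) = (2n + 7) / ((n+1)(n+2)) * a_n; check: a_0 = -1, a_1 = -1, a_2 = -7/2, a_3 = -3/2, a_4 = -77/24, a_5 = -39/40


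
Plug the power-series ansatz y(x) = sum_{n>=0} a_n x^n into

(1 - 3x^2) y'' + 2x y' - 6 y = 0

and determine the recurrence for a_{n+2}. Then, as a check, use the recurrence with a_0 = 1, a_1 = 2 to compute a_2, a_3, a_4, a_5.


Substitute y = sum_n a_n x^n.
(1 - 3 x^2) y'' contributes (n+2)(n+1) a_{n+2} - 3 n(n-1) a_n at x^n.
2 x y'(x) contributes 2 n a_n at x^n.
-6 y(x) contributes -6 a_n at x^n.
Matching x^n: (n+2)(n+1) a_{n+2} + (-3 n(n-1) + 2 n - 6) a_n = 0.
Thus a_{n+2} = (3 n(n-1) - 2 n + 6) / ((n+1)(n+2)) * a_n.

Check with a_0 = 1, a_1 = 2 (apply the recurrence for n = 0, 1, 2, 3): a_0 = 1, a_1 = 2, a_2 = 3, a_3 = 4/3, a_4 = 2, a_5 = 6/5.

a_(n+2) = (3 n(n-1) - 2 n + 6) / ((n+1)(n+2)) * a_n; check: a_0 = 1, a_1 = 2, a_2 = 3, a_3 = 4/3, a_4 = 2, a_5 = 6/5


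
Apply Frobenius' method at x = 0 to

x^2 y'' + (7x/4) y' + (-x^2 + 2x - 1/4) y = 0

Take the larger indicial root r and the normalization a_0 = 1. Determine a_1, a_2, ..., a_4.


Write in Frobenius form y'' + (p(x)/x) y' + (q(x)/x^2) y = 0:
  p(x) = 7/4,  q(x) = -x^2 + 2x - 1/4.
Indicial equation: r(r-1) + (7/4) r + (-1/4) = 0 -> roots r_1 = 1/4, r_2 = -1.
Take r = r_1 = 1/4. Let y(x) = x^r sum_{n>=0} a_n x^n with a_0 = 1.
Substitute y = x^r sum a_n x^n and match x^{r+n}. The recurrence is
  D(n) a_n + 2 a_{n-1} - 1 a_{n-2} = 0,  where D(n) = (r+n)(r+n-1) + (7/4)(r+n) + (-1/4).
  a_n = [-2 a_{n-1} + 1 a_{n-2}] / D(n).
Since the indicial polynomial factors as (r - r_1)(r - r_2), D(n) = (r_1 + n - r_1)(r_1 + n - r_2) = n(n + 5/4).
Evaluating step by step (a_0 = 1):
  n = 1: D(1) = 1(1 + 5/4) = 9/4; numerator = -2(1) = -2; a_1 = (-2)/(9/4) = -8/9
  n = 2: D(2) = 2(2 + 5/4) = 13/2; numerator = -2(-8/9) + 1(1) = 25/9; a_2 = (25/9)/(13/2) = 50/117
  n = 3: D(3) = 3(3 + 5/4) = 51/4; numerator = -2(50/117) + 1(-8/9) = -68/39; a_3 = (-68/39)/(51/4) = -16/117
  n = 4: D(4) = 4(4 + 5/4) = 21; numerator = -2(-16/117) + 1(50/117) = 82/117; a_4 = (82/117)/(21) = 82/2457

r = 1/4; a_0 = 1; a_1 = -8/9; a_2 = 50/117; a_3 = -16/117; a_4 = 82/2457


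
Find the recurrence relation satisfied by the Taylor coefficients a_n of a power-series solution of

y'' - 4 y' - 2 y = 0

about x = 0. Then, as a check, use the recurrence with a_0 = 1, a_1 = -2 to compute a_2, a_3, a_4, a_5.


Substitute y = sum_n a_n x^n.
y''(x) has coefficient (n+2)(n+1) a_{n+2} at x^n;
-4 y'(x) has coefficient -4 (n+1) a_{n+1} at x^n;
-2 y(x) has coefficient -2 a_n at x^n.
Matching x^n: (n+2)(n+1) a_{n+2} - 4 (n+1) a_{n+1} - 2 a_n = 0.
Thus a_{n+2} = [4 (n+1) a_{n+1} + 2 a_n] / ((n+1)(n+2)).

Check with a_0 = 1, a_1 = -2 (apply the recurrence for n = 0, 1, 2, 3): a_0 = 1, a_1 = -2, a_2 = -3, a_3 = -14/3, a_4 = -31/6, a_5 = -23/5.

a_(n+2) = [4 (n+1) a_(n+1) + 2 a_n] / ((n+1)(n+2)); check: a_0 = 1, a_1 = -2, a_2 = -3, a_3 = -14/3, a_4 = -31/6, a_5 = -23/5


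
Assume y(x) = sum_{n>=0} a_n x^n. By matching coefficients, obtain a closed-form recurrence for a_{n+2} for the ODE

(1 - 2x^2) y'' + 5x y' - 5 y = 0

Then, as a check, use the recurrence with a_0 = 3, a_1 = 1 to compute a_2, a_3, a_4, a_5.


Substitute y = sum_n a_n x^n.
(1 - 2 x^2) y'' contributes (n+2)(n+1) a_{n+2} - 2 n(n-1) a_n at x^n.
5 x y'(x) contributes 5 n a_n at x^n.
-5 y(x) contributes -5 a_n at x^n.
Matching x^n: (n+2)(n+1) a_{n+2} + (-2 n(n-1) + 5 n - 5) a_n = 0.
Thus a_{n+2} = (2 n(n-1) - 5 n + 5) / ((n+1)(n+2)) * a_n.

Check with a_0 = 3, a_1 = 1 (apply the recurrence for n = 0, 1, 2, 3): a_0 = 3, a_1 = 1, a_2 = 15/2, a_3 = 0, a_4 = -5/8, a_5 = 0.

a_(n+2) = (2 n(n-1) - 5 n + 5) / ((n+1)(n+2)) * a_n; check: a_0 = 3, a_1 = 1, a_2 = 15/2, a_3 = 0, a_4 = -5/8, a_5 = 0


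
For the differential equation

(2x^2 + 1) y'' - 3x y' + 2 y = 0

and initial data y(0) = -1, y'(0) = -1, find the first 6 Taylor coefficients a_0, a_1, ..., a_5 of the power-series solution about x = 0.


Ansatz: y(x) = sum_{n>=0} a_n x^n, so y'(x) = sum_{n>=1} n a_n x^(n-1) and y''(x) = sum_{n>=2} n(n-1) a_n x^(n-2).
Substitute into P(x) y'' + Q(x) y' + R(x) y = 0 with P(x) = 2x^2 + 1, Q(x) = -3x, R(x) = 2, and match powers of x.
Initial conditions: a_0 = -1, a_1 = -1.
Setting the coefficient of each power of x to zero and solving order by order (substituting the coefficients already found):
  x^0: 2 a_2 + 2 a_0 = 0  ->  2 a_2 = -2 a_0 = 2  ->  a_2 = 1
  x^1: 6 a_3 - a_1 = 0  ->  6 a_3 = a_1 = -1  ->  a_3 = -1/6
  x^2: 12 a_4 = 0  ->  a_4 = 0
  x^3: 20 a_5 + 5 a_3 = 0  ->  20 a_5 = -5 a_3 = 5/6  ->  a_5 = 1/24
Truncated series: y(x) = -1 - x + x^2 - (1/6) x^3 + (1/24) x^5 + O(x^6).

a_0 = -1; a_1 = -1; a_2 = 1; a_3 = -1/6; a_4 = 0; a_5 = 1/24


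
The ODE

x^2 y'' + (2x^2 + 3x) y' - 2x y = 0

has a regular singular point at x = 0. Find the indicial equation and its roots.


Divide by x^2 to reach normal form y'' + P_1(x) y' + P_2(x) y = 0 with P_1(x) = 2 + 3/x and P_2(x) = -2/x.
x = 0 is a singular point because the y'-coefficient 2 + 3/x has a pole at x = 0 and the y-coefficient -2/x has a pole at x = 0.
It is a regular singular point because x P_1(x) = p(x) = 2x + 3 and x^2 P_2(x) = q(x) = -2x are polynomials, hence analytic at x = 0.
p(0) = 3,  q(0) = 0.
Indicial equation: r(r-1) + p(0) r + q(0) = 0, i.e. r^2 + (p(0) - 1) r + q(0) = 0, i.e. r^2 + 2 r = 0.
Discriminant: (2)^2 - 4(0) = 4, so r = (-2 ± 2)/2.
Solving: r_1 = 0, r_2 = -2.

indicial: r^2 + 2 r = 0; roots r_1 = 0, r_2 = -2


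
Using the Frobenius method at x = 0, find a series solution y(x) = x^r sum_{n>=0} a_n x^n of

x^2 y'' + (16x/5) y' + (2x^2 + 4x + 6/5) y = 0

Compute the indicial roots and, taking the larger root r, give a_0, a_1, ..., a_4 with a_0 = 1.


Write in Frobenius form y'' + (p(x)/x) y' + (q(x)/x^2) y = 0:
  p(x) = 16/5,  q(x) = 2x^2 + 4x + 6/5.
Indicial equation: r(r-1) + (16/5) r + (6/5) = 0 -> roots r_1 = -1, r_2 = -6/5.
Take r = r_1 = -1. Let y(x) = x^r sum_{n>=0} a_n x^n with a_0 = 1.
Substitute y = x^r sum a_n x^n and match x^{r+n}. The recurrence is
  D(n) a_n + 4 a_{n-1} + 2 a_{n-2} = 0,  where D(n) = (r+n)(r+n-1) + (16/5)(r+n) + (6/5).
  a_n = [-4 a_{n-1} - 2 a_{n-2}] / D(n).
Since the indicial polynomial factors as (r - r_1)(r - r_2), D(n) = (r_1 + n - r_1)(r_1 + n - r_2) = n(n + 1/5).
Evaluating step by step (a_0 = 1):
  n = 1: D(1) = 1(1 + 1/5) = 6/5; numerator = -4(1) = -4; a_1 = (-4)/(6/5) = -10/3
  n = 2: D(2) = 2(2 + 1/5) = 22/5; numerator = -4(-10/3) - 2(1) = 34/3; a_2 = (34/3)/(22/5) = 85/33
  n = 3: D(3) = 3(3 + 1/5) = 48/5; numerator = -4(85/33) - 2(-10/3) = -40/11; a_3 = (-40/11)/(48/5) = -25/66
  n = 4: D(4) = 4(4 + 1/5) = 84/5; numerator = -4(-25/66) - 2(85/33) = -40/11; a_4 = (-40/11)/(84/5) = -50/231

r = -1; a_0 = 1; a_1 = -10/3; a_2 = 85/33; a_3 = -25/66; a_4 = -50/231


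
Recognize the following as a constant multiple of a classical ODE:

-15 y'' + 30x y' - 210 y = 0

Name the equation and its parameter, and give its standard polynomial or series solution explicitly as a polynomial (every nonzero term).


All three coefficients share the factor -15; dividing through by -15 gives  y'' - 2x y' + 14 y = 0.
This matches the Hermite equation y'' - 2x y' + 2n y = 0 with 2n = 14, so n = 7; the polynomial solution is H_7(x).
With y = sum_k a_k x^k, matching x^k gives (k+2)(k+1) a_{k+2} = 2(k - n) a_k = 2(k - 7) a_k. The right side vanishes at k = 7, so the series with the parity of 7 terminates at degree 7.
Standard normalization: leading coefficient of H_n is 2^n, so a_7 = 2^7 = 128. Work downward with a_k = (k+1)(k+2) a_{k+2} / (2(k - n)):
  a_5 = (6)(7)(128) / (2(5 - 7)) = 5376/(-4) = -1344
  a_3 = (4)(5)(-1344) / (2(3 - 7)) = -26880/(-8) = 3360
  a_1 = (2)(3)(3360) / (2(1 - 7)) = 20160/(-12) = -1680
Hence H_7(x) = 128 x^7 - 1344 x^5 + 3360 x^3 - 1680 x.

H_7(x); series = 128 x^7 - 1344 x^5 + 3360 x^3 - 1680 x


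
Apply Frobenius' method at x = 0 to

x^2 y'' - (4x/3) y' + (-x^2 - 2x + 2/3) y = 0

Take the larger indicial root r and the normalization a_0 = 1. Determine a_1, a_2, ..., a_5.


Write in Frobenius form y'' + (p(x)/x) y' + (q(x)/x^2) y = 0:
  p(x) = -4/3,  q(x) = -x^2 - 2x + 2/3.
Indicial equation: r(r-1) + (-4/3) r + (2/3) = 0 -> roots r_1 = 2, r_2 = 1/3.
Take r = r_1 = 2. Let y(x) = x^r sum_{n>=0} a_n x^n with a_0 = 1.
Substitute y = x^r sum a_n x^n and match x^{r+n}. The recurrence is
  D(n) a_n - 2 a_{n-1} - 1 a_{n-2} = 0,  where D(n) = (r+n)(r+n-1) + (-4/3)(r+n) + (2/3).
  a_n = [2 a_{n-1} + 1 a_{n-2}] / D(n).
Since the indicial polynomial factors as (r - r_1)(r - r_2), D(n) = (r_1 + n - r_1)(r_1 + n - r_2) = n(n + 5/3).
Evaluating step by step (a_0 = 1):
  n = 1: D(1) = 1(1 + 5/3) = 8/3; numerator = 2(1) = 2; a_1 = (2)/(8/3) = 3/4
  n = 2: D(2) = 2(2 + 5/3) = 22/3; numerator = 2(3/4) + 1(1) = 5/2; a_2 = (5/2)/(22/3) = 15/44
  n = 3: D(3) = 3(3 + 5/3) = 14; numerator = 2(15/44) + 1(3/4) = 63/44; a_3 = (63/44)/(14) = 9/88
  n = 4: D(4) = 4(4 + 5/3) = 68/3; numerator = 2(9/88) + 1(15/44) = 6/11; a_4 = (6/11)/(68/3) = 9/374
  n = 5: D(5) = 5(5 + 5/3) = 100/3; numerator = 2(9/374) + 1(9/88) = 225/1496; a_5 = (225/1496)/(100/3) = 27/5984

r = 2; a_0 = 1; a_1 = 3/4; a_2 = 15/44; a_3 = 9/88; a_4 = 9/374; a_5 = 27/5984


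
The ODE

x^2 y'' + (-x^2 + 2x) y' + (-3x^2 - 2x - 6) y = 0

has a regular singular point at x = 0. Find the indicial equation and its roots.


Divide by x^2 to reach normal form y'' + P_1(x) y' + P_2(x) y = 0 with P_1(x) = -1 + 2/x and P_2(x) = -3 - 2/x - 6/x^2.
x = 0 is a singular point because the y'-coefficient -1 + 2/x has a pole at x = 0 and the y-coefficient -3 - 2/x - 6/x^2 has a pole at x = 0.
It is a regular singular point because x P_1(x) = p(x) = 2 - x and x^2 P_2(x) = q(x) = -3x^2 - 2x - 6 are polynomials, hence analytic at x = 0.
p(0) = 2,  q(0) = -6.
Indicial equation: r(r-1) + p(0) r + q(0) = 0, i.e. r^2 + (p(0) - 1) r + q(0) = 0, i.e. r^2 + 1 r - 6 = 0.
Discriminant: (1)^2 - 4(-6) = 25, so r = (-1 ± 5)/2.
Solving: r_1 = 2, r_2 = -3.

indicial: r^2 + 1 r - 6 = 0; roots r_1 = 2, r_2 = -3


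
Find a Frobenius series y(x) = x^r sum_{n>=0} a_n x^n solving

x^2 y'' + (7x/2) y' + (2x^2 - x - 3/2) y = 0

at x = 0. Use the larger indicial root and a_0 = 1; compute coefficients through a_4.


Write in Frobenius form y'' + (p(x)/x) y' + (q(x)/x^2) y = 0:
  p(x) = 7/2,  q(x) = 2x^2 - x - 3/2.
Indicial equation: r(r-1) + (7/2) r + (-3/2) = 0 -> roots r_1 = 1/2, r_2 = -3.
Take r = r_1 = 1/2. Let y(x) = x^r sum_{n>=0} a_n x^n with a_0 = 1.
Substitute y = x^r sum a_n x^n and match x^{r+n}. The recurrence is
  D(n) a_n - 1 a_{n-1} + 2 a_{n-2} = 0,  where D(n) = (r+n)(r+n-1) + (7/2)(r+n) + (-3/2).
  a_n = [1 a_{n-1} - 2 a_{n-2}] / D(n).
Since the indicial polynomial factors as (r - r_1)(r - r_2), D(n) = (r_1 + n - r_1)(r_1 + n - r_2) = n(n + 7/2).
Evaluating step by step (a_0 = 1):
  n = 1: D(1) = 1(1 + 7/2) = 9/2; numerator = 1(1) = 1; a_1 = (1)/(9/2) = 2/9
  n = 2: D(2) = 2(2 + 7/2) = 11; numerator = 1(2/9) - 2(1) = -16/9; a_2 = (-16/9)/(11) = -16/99
  n = 3: D(3) = 3(3 + 7/2) = 39/2; numerator = 1(-16/99) - 2(2/9) = -20/33; a_3 = (-20/33)/(39/2) = -40/1287
  n = 4: D(4) = 4(4 + 7/2) = 30; numerator = 1(-40/1287) - 2(-16/99) = 376/1287; a_4 = (376/1287)/(30) = 188/19305

r = 1/2; a_0 = 1; a_1 = 2/9; a_2 = -16/99; a_3 = -40/1287; a_4 = 188/19305


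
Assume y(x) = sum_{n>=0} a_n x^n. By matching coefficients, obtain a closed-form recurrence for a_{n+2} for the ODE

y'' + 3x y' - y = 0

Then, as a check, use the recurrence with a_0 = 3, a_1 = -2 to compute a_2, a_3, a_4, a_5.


Substitute y = sum_n a_n x^n.
y''(x) has coefficient (n+2)(n+1) a_{n+2} at x^n;
3 x y'(x) has coefficient 3 n a_n at x^n (shift);
-y(x) has coefficient -1 a_n at x^n.
Matching x^n: (n+2)(n+1) a_{n+2} + (3n - 1) a_n = 0.
Thus a_{n+2} = (-3n + 1) / ((n+1)(n+2)) * a_n.

Check with a_0 = 3, a_1 = -2 (apply the recurrence for n = 0, 1, 2, 3): a_0 = 3, a_1 = -2, a_2 = 3/2, a_3 = 2/3, a_4 = -5/8, a_5 = -4/15.

a_(n+2) = (-3n + 1) / ((n+1)(n+2)) * a_n; check: a_0 = 3, a_1 = -2, a_2 = 3/2, a_3 = 2/3, a_4 = -5/8, a_5 = -4/15


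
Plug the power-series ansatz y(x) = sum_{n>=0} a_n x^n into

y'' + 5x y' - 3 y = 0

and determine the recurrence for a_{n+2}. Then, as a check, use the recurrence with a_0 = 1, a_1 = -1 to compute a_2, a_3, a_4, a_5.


Substitute y = sum_n a_n x^n.
y''(x) has coefficient (n+2)(n+1) a_{n+2} at x^n;
5 x y'(x) has coefficient 5 n a_n at x^n (shift);
-3 y(x) has coefficient -3 a_n at x^n.
Matching x^n: (n+2)(n+1) a_{n+2} + (5n - 3) a_n = 0.
Thus a_{n+2} = (-5n + 3) / ((n+1)(n+2)) * a_n.

Check with a_0 = 1, a_1 = -1 (apply the recurrence for n = 0, 1, 2, 3): a_0 = 1, a_1 = -1, a_2 = 3/2, a_3 = 1/3, a_4 = -7/8, a_5 = -1/5.

a_(n+2) = (-5n + 3) / ((n+1)(n+2)) * a_n; check: a_0 = 1, a_1 = -1, a_2 = 3/2, a_3 = 1/3, a_4 = -7/8, a_5 = -1/5


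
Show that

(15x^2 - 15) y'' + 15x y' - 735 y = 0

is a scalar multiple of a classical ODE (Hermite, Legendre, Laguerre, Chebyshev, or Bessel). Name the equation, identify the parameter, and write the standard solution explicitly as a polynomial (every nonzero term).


All three coefficients share the factor -15; dividing through by -15 gives  (1 - x^2) y'' - x y' + 49 y = 0.
This matches the Chebyshev equation (1 - x^2) y'' - x y' + n^2 y = 0 (note the -x y' term, not -2x y') with n^2 = 49, so n = 7; the polynomial solution is T_7(x).
With y = sum_k a_k x^k, matching x^k gives (k+2)(k+1) a_{k+2} = (k^2 - n^2) a_k = (k - 7)(k + 7) a_k. The right side vanishes at k = 7, so the series with the parity of 7 terminates at degree 7.
Standard normalization: leading coefficient of T_n is 2^(n-1), so a_7 = 2^6 = 64. Work downward with a_k = (k+1)(k+2) a_{k+2} / ((k - 7)(k + 7)):
  a_5 = (6)(7)(64) / ((5 - 7)(5 + 7)) = 2688/(-24) = -112
  a_3 = (4)(5)(-112) / ((3 - 7)(3 + 7)) = -2240/(-40) = 56
  a_1 = (2)(3)(56) / ((1 - 7)(1 + 7)) = 336/(-48) = -7
Hence T_7(x) = 64 x^7 - 112 x^5 + 56 x^3 - 7 x.

T_7(x); series = 64 x^7 - 112 x^5 + 56 x^3 - 7 x


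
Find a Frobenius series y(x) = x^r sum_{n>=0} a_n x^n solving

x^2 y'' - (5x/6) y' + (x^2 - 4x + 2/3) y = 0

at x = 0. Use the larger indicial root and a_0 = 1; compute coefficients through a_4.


Write in Frobenius form y'' + (p(x)/x) y' + (q(x)/x^2) y = 0:
  p(x) = -5/6,  q(x) = x^2 - 4x + 2/3.
Indicial equation: r(r-1) + (-5/6) r + (2/3) = 0 -> roots r_1 = 4/3, r_2 = 1/2.
Take r = r_1 = 4/3. Let y(x) = x^r sum_{n>=0} a_n x^n with a_0 = 1.
Substitute y = x^r sum a_n x^n and match x^{r+n}. The recurrence is
  D(n) a_n - 4 a_{n-1} + 1 a_{n-2} = 0,  where D(n) = (r+n)(r+n-1) + (-5/6)(r+n) + (2/3).
  a_n = [4 a_{n-1} - 1 a_{n-2}] / D(n).
Since the indicial polynomial factors as (r - r_1)(r - r_2), D(n) = (r_1 + n - r_1)(r_1 + n - r_2) = n(n + 5/6).
Evaluating step by step (a_0 = 1):
  n = 1: D(1) = 1(1 + 5/6) = 11/6; numerator = 4(1) = 4; a_1 = (4)/(11/6) = 24/11
  n = 2: D(2) = 2(2 + 5/6) = 17/3; numerator = 4(24/11) - 1(1) = 85/11; a_2 = (85/11)/(17/3) = 15/11
  n = 3: D(3) = 3(3 + 5/6) = 23/2; numerator = 4(15/11) - 1(24/11) = 36/11; a_3 = (36/11)/(23/2) = 72/253
  n = 4: D(4) = 4(4 + 5/6) = 58/3; numerator = 4(72/253) - 1(15/11) = -57/253; a_4 = (-57/253)/(58/3) = -171/14674

r = 4/3; a_0 = 1; a_1 = 24/11; a_2 = 15/11; a_3 = 72/253; a_4 = -171/14674


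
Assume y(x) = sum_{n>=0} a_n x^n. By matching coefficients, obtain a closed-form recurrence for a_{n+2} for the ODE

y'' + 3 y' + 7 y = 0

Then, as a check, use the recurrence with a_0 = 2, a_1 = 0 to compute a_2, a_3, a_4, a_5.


Substitute y = sum_n a_n x^n.
y''(x) has coefficient (n+2)(n+1) a_{n+2} at x^n;
3 y'(x) has coefficient 3 (n+1) a_{n+1} at x^n;
7 y(x) has coefficient 7 a_n at x^n.
Matching x^n: (n+2)(n+1) a_{n+2} + 3 (n+1) a_{n+1} + 7 a_n = 0.
Thus a_{n+2} = [-3 (n+1) a_{n+1} - 7 a_n] / ((n+1)(n+2)).

Check with a_0 = 2, a_1 = 0 (apply the recurrence for n = 0, 1, 2, 3): a_0 = 2, a_1 = 0, a_2 = -7, a_3 = 7, a_4 = -7/6, a_5 = -7/4.

a_(n+2) = [-3 (n+1) a_(n+1) - 7 a_n] / ((n+1)(n+2)); check: a_0 = 2, a_1 = 0, a_2 = -7, a_3 = 7, a_4 = -7/6, a_5 = -7/4


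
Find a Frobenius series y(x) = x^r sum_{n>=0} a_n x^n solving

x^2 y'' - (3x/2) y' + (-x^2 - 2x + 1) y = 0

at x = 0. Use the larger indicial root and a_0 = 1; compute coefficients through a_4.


Write in Frobenius form y'' + (p(x)/x) y' + (q(x)/x^2) y = 0:
  p(x) = -3/2,  q(x) = -x^2 - 2x + 1.
Indicial equation: r(r-1) + (-3/2) r + (1) = 0 -> roots r_1 = 2, r_2 = 1/2.
Take r = r_1 = 2. Let y(x) = x^r sum_{n>=0} a_n x^n with a_0 = 1.
Substitute y = x^r sum a_n x^n and match x^{r+n}. The recurrence is
  D(n) a_n - 2 a_{n-1} - 1 a_{n-2} = 0,  where D(n) = (r+n)(r+n-1) + (-3/2)(r+n) + (1).
  a_n = [2 a_{n-1} + 1 a_{n-2}] / D(n).
Since the indicial polynomial factors as (r - r_1)(r - r_2), D(n) = (r_1 + n - r_1)(r_1 + n - r_2) = n(n + 3/2).
Evaluating step by step (a_0 = 1):
  n = 1: D(1) = 1(1 + 3/2) = 5/2; numerator = 2(1) = 2; a_1 = (2)/(5/2) = 4/5
  n = 2: D(2) = 2(2 + 3/2) = 7; numerator = 2(4/5) + 1(1) = 13/5; a_2 = (13/5)/(7) = 13/35
  n = 3: D(3) = 3(3 + 3/2) = 27/2; numerator = 2(13/35) + 1(4/5) = 54/35; a_3 = (54/35)/(27/2) = 4/35
  n = 4: D(4) = 4(4 + 3/2) = 22; numerator = 2(4/35) + 1(13/35) = 3/5; a_4 = (3/5)/(22) = 3/110

r = 2; a_0 = 1; a_1 = 4/5; a_2 = 13/35; a_3 = 4/35; a_4 = 3/110


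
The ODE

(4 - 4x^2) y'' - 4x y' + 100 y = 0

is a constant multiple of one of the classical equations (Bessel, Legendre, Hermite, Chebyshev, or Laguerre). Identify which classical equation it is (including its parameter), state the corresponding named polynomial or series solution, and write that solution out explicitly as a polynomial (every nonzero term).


All three coefficients share the factor 4; dividing through by 4 gives  (1 - x^2) y'' - x y' + 25 y = 0.
This matches the Chebyshev equation (1 - x^2) y'' - x y' + n^2 y = 0 (note the -x y' term, not -2x y') with n^2 = 25, so n = 5; the polynomial solution is T_5(x).
With y = sum_k a_k x^k, matching x^k gives (k+2)(k+1) a_{k+2} = (k^2 - n^2) a_k = (k - 5)(k + 5) a_k. The right side vanishes at k = 5, so the series with the parity of 5 terminates at degree 5.
Standard normalization: leading coefficient of T_n is 2^(n-1), so a_5 = 2^4 = 16. Work downward with a_k = (k+1)(k+2) a_{k+2} / ((k - 5)(k + 5)):
  a_3 = (4)(5)(16) / ((3 - 5)(3 + 5)) = 320/(-16) = -20
  a_1 = (2)(3)(-20) / ((1 - 5)(1 + 5)) = -120/(-24) = 5
Hence T_5(x) = 16 x^5 - 20 x^3 + 5 x.

T_5(x); series = 16 x^5 - 20 x^3 + 5 x


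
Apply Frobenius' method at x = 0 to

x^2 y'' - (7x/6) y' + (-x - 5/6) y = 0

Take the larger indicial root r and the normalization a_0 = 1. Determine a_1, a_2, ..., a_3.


Write in Frobenius form y'' + (p(x)/x) y' + (q(x)/x^2) y = 0:
  p(x) = -7/6,  q(x) = -x - 5/6.
Indicial equation: r(r-1) + (-7/6) r + (-5/6) = 0 -> roots r_1 = 5/2, r_2 = -1/3.
Take r = r_1 = 5/2. Let y(x) = x^r sum_{n>=0} a_n x^n with a_0 = 1.
Substitute y = x^r sum a_n x^n and match x^{r+n}. The recurrence is
  D(n) a_n - 1 a_{n-1} = 0,  where D(n) = (r+n)(r+n-1) + (-7/6)(r+n) + (-5/6).
  a_n = 1 / D(n) * a_{n-1}.
Since the indicial polynomial factors as (r - r_1)(r - r_2), D(n) = (r_1 + n - r_1)(r_1 + n - r_2) = n(n + 17/6).
Evaluating step by step (a_0 = 1):
  n = 1: D(1) = 1(1 + 17/6) = 23/6; numerator = 1(1) = 1; a_1 = (1)/(23/6) = 6/23
  n = 2: D(2) = 2(2 + 17/6) = 29/3; numerator = 1(6/23) = 6/23; a_2 = (6/23)/(29/3) = 18/667
  n = 3: D(3) = 3(3 + 17/6) = 35/2; numerator = 1(18/667) = 18/667; a_3 = (18/667)/(35/2) = 36/23345

r = 5/2; a_0 = 1; a_1 = 6/23; a_2 = 18/667; a_3 = 36/23345


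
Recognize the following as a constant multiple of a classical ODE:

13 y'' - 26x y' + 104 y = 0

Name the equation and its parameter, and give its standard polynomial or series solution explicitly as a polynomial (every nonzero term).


All three coefficients share the factor 13; dividing through by 13 gives  y'' - 2x y' + 8 y = 0.
This matches the Hermite equation y'' - 2x y' + 2n y = 0 with 2n = 8, so n = 4; the polynomial solution is H_4(x).
With y = sum_k a_k x^k, matching x^k gives (k+2)(k+1) a_{k+2} = 2(k - n) a_k = 2(k - 4) a_k. The right side vanishes at k = 4, so the series with the parity of 4 terminates at degree 4.
Standard normalization: leading coefficient of H_n is 2^n, so a_4 = 2^4 = 16. Work downward with a_k = (k+1)(k+2) a_{k+2} / (2(k - n)):
  a_2 = (3)(4)(16) / (2(2 - 4)) = 192/(-4) = -48
  a_0 = (1)(2)(-48) / (2(0 - 4)) = -96/(-8) = 12
Hence H_4(x) = 16 x^4 - 48 x^2 + 12.

H_4(x); series = 16 x^4 - 48 x^2 + 12


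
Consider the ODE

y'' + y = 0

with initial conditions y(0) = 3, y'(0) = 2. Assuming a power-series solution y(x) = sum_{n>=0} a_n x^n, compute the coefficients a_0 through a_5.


Ansatz: y(x) = sum_{n>=0} a_n x^n, so y'(x) = sum_{n>=1} n a_n x^(n-1) and y''(x) = sum_{n>=2} n(n-1) a_n x^(n-2).
Substitute into P(x) y'' + Q(x) y' + R(x) y = 0 with P(x) = 1, Q(x) = 0, R(x) = 1, and match powers of x.
Initial conditions: a_0 = 3, a_1 = 2.
Setting the coefficient of each power of x to zero and solving order by order (substituting the coefficients already found):
  x^0: 2 a_2 + a_0 = 0  ->  2 a_2 = -a_0 = -3  ->  a_2 = -3/2
  x^1: 6 a_3 + a_1 = 0  ->  6 a_3 = -a_1 = -2  ->  a_3 = -1/3
  x^2: 12 a_4 + a_2 = 0  ->  12 a_4 = -a_2 = 3/2  ->  a_4 = 1/8
  x^3: 20 a_5 + a_3 = 0  ->  20 a_5 = -a_3 = 1/3  ->  a_5 = 1/60
Truncated series: y(x) = 3 + 2 x - (3/2) x^2 - (1/3) x^3 + (1/8) x^4 + (1/60) x^5 + O(x^6).

a_0 = 3; a_1 = 2; a_2 = -3/2; a_3 = -1/3; a_4 = 1/8; a_5 = 1/60


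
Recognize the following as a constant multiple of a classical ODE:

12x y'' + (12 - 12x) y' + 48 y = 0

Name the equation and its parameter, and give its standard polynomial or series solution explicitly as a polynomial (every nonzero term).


All three coefficients share the factor 12; dividing through by 12 gives  x y'' + (1 - x) y' + 4 y = 0.
This matches the Laguerre equation x y'' + (1 - x) y' + n y = 0 with n = 4; the polynomial solution is L_4(x).
With y = sum_k a_k x^k, matching x^k gives (k+1)k a_{k+1} + (k+1) a_{k+1} - k a_k + n a_k = 0, i.e. (k+1)^2 a_{k+1} = (k - n) a_k = (k - 4) a_k. The right side vanishes at k = 4, so the series terminates at degree 4.
Standard normalization L_n(0) = 1 gives a_0 = 1. Work upward with a_{k+1} = (k - 4) a_k / (k+1)^2:
  a_1 = (0 - 4)(1) / 1^2 = -4/1 = -4
  a_2 = (1 - 4)(-4) / 2^2 = 12/4 = 3
  a_3 = (2 - 4)(3) / 3^2 = -6/9 = -2/3
  a_4 = (3 - 4)(-2/3) / 4^2 = (2/3)/16 = 1/24
Hence L_4(x) = x^4/24 - 2 x^3/3 + 3 x^2 - 4 x + 1.

L_4(x); series = x^4/24 - 2 x^3/3 + 3 x^2 - 4 x + 1


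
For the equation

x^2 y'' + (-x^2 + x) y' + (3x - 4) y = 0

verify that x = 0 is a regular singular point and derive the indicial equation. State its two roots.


Divide by x^2 to reach normal form y'' + P_1(x) y' + P_2(x) y = 0 with P_1(x) = -1 + 1/x and P_2(x) = 3/x - 4/x^2.
x = 0 is a singular point because the y'-coefficient -1 + 1/x has a pole at x = 0 and the y-coefficient 3/x - 4/x^2 has a pole at x = 0.
It is a regular singular point because x P_1(x) = p(x) = 1 - x and x^2 P_2(x) = q(x) = 3x - 4 are polynomials, hence analytic at x = 0.
p(0) = 1,  q(0) = -4.
Indicial equation: r(r-1) + p(0) r + q(0) = 0, i.e. r^2 + (p(0) - 1) r + q(0) = 0, i.e. r^2 - 4 = 0.
Discriminant: (0)^2 - 4(-4) = 16, so r = (0 ± 4)/2.
Solving: r_1 = 2, r_2 = -2.

indicial: r^2 - 4 = 0; roots r_1 = 2, r_2 = -2


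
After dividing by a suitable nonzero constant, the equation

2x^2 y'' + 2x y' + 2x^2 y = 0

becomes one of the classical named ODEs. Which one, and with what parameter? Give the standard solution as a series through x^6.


All three coefficients share the factor 2; dividing through by 2 gives  x^2 y'' + x y' + x^2 y = 0.
This matches the Bessel equation x^2 y'' + x y' + (x^2 - nu^2) y = 0 with nu^2 = 0, so nu = 0; the solution bounded at x = 0 is J_0(x).
Frobenius at x = 0: indicial roots ±nu; for r = nu the recurrence k(k + 2nu) c_k = -c_{k-2} gives the standard series J_nu(x) = sum_{k>=0} (-1)^k / (k! (k+nu)!) (x/2)^(2k+nu). Evaluate the first 4 terms:
  k = 0: (-1)^0 / (0! * 0! * 2^0) x^0 = 1/(1*1*1) x^0 = (1) x^0
  k = 1: (-1)^1 / (1! * 1! * 2^2) x^2 = -1/(1*1*4) x^2 = (-1/4) x^2
  k = 2: (-1)^2 / (2! * 2! * 2^4) x^4 = 1/(2*2*16) x^4 = (1/64) x^4
  k = 3: (-1)^3 / (3! * 3! * 2^6) x^6 = -1/(6*6*64) x^6 = (-1/2304) x^6
Hence J_0(x) = -x^6/2304 + x^4/64 - x^2/4 + 1 + ....

J_0(x); series = -x^6/2304 + x^4/64 - x^2/4 + 1


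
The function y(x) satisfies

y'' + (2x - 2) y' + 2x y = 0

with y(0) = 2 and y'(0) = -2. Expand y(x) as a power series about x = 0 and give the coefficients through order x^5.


Ansatz: y(x) = sum_{n>=0} a_n x^n, so y'(x) = sum_{n>=1} n a_n x^(n-1) and y''(x) = sum_{n>=2} n(n-1) a_n x^(n-2).
Substitute into P(x) y'' + Q(x) y' + R(x) y = 0 with P(x) = 1, Q(x) = 2x - 2, R(x) = 2x, and match powers of x.
Initial conditions: a_0 = 2, a_1 = -2.
Setting the coefficient of each power of x to zero and solving order by order (substituting the coefficients already found):
  x^0: 2 a_2 - 2 a_1 = 0  ->  2 a_2 = 2 a_1 = -4  ->  a_2 = -2
  x^1: 6 a_3 - 4 a_2 + 2 a_1 + 2 a_0 = 0  ->  6 a_3 = 4 a_2 - 2 a_1 - 2 a_0 = -8  ->  a_3 = -4/3
  x^2: 12 a_4 - 6 a_3 + 4 a_2 + 2 a_1 = 0  ->  12 a_4 = 6 a_3 - 4 a_2 - 2 a_1 = 4  ->  a_4 = 1/3
  x^3: 20 a_5 - 8 a_4 + 6 a_3 + 2 a_2 = 0  ->  20 a_5 = 8 a_4 - 6 a_3 - 2 a_2 = 44/3  ->  a_5 = 11/15
Truncated series: y(x) = 2 - 2 x - 2 x^2 - (4/3) x^3 + (1/3) x^4 + (11/15) x^5 + O(x^6).

a_0 = 2; a_1 = -2; a_2 = -2; a_3 = -4/3; a_4 = 1/3; a_5 = 11/15


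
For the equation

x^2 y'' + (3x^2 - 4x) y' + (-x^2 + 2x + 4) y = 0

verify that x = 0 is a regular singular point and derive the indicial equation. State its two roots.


Divide by x^2 to reach normal form y'' + P_1(x) y' + P_2(x) y = 0 with P_1(x) = 3 - 4/x and P_2(x) = -1 + 2/x + 4/x^2.
x = 0 is a singular point because the y'-coefficient 3 - 4/x has a pole at x = 0 and the y-coefficient -1 + 2/x + 4/x^2 has a pole at x = 0.
It is a regular singular point because x P_1(x) = p(x) = 3x - 4 and x^2 P_2(x) = q(x) = -x^2 + 2x + 4 are polynomials, hence analytic at x = 0.
p(0) = -4,  q(0) = 4.
Indicial equation: r(r-1) + p(0) r + q(0) = 0, i.e. r^2 + (p(0) - 1) r + q(0) = 0, i.e. r^2 - 5 r + 4 = 0.
Discriminant: (-5)^2 - 4(4) = 9, so r = (5 ± 3)/2.
Solving: r_1 = 4, r_2 = 1.

indicial: r^2 - 5 r + 4 = 0; roots r_1 = 4, r_2 = 1


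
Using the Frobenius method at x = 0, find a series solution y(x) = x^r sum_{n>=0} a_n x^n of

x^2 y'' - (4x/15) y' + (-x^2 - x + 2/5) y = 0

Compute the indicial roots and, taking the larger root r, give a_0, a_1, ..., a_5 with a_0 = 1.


Write in Frobenius form y'' + (p(x)/x) y' + (q(x)/x^2) y = 0:
  p(x) = -4/15,  q(x) = -x^2 - x + 2/5.
Indicial equation: r(r-1) + (-4/15) r + (2/5) = 0 -> roots r_1 = 2/3, r_2 = 3/5.
Take r = r_1 = 2/3. Let y(x) = x^r sum_{n>=0} a_n x^n with a_0 = 1.
Substitute y = x^r sum a_n x^n and match x^{r+n}. The recurrence is
  D(n) a_n - 1 a_{n-1} - 1 a_{n-2} = 0,  where D(n) = (r+n)(r+n-1) + (-4/15)(r+n) + (2/5).
  a_n = [1 a_{n-1} + 1 a_{n-2}] / D(n).
Since the indicial polynomial factors as (r - r_1)(r - r_2), D(n) = (r_1 + n - r_1)(r_1 + n - r_2) = n(n + 1/15).
Evaluating step by step (a_0 = 1):
  n = 1: D(1) = 1(1 + 1/15) = 16/15; numerator = 1(1) = 1; a_1 = (1)/(16/15) = 15/16
  n = 2: D(2) = 2(2 + 1/15) = 62/15; numerator = 1(15/16) + 1(1) = 31/16; a_2 = (31/16)/(62/15) = 15/32
  n = 3: D(3) = 3(3 + 1/15) = 46/5; numerator = 1(15/32) + 1(15/16) = 45/32; a_3 = (45/32)/(46/5) = 225/1472
  n = 4: D(4) = 4(4 + 1/15) = 244/15; numerator = 1(225/1472) + 1(15/32) = 915/1472; a_4 = (915/1472)/(244/15) = 225/5888
  n = 5: D(5) = 5(5 + 1/15) = 76/3; numerator = 1(225/5888) + 1(225/1472) = 1125/5888; a_5 = (1125/5888)/(76/3) = 3375/447488

r = 2/3; a_0 = 1; a_1 = 15/16; a_2 = 15/32; a_3 = 225/1472; a_4 = 225/5888; a_5 = 3375/447488


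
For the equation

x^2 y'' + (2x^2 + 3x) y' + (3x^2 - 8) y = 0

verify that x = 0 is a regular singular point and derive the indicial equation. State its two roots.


Divide by x^2 to reach normal form y'' + P_1(x) y' + P_2(x) y = 0 with P_1(x) = 2 + 3/x and P_2(x) = 3 - 8/x^2.
x = 0 is a singular point because the y'-coefficient 2 + 3/x has a pole at x = 0 and the y-coefficient 3 - 8/x^2 has a pole at x = 0.
It is a regular singular point because x P_1(x) = p(x) = 2x + 3 and x^2 P_2(x) = q(x) = 3x^2 - 8 are polynomials, hence analytic at x = 0.
p(0) = 3,  q(0) = -8.
Indicial equation: r(r-1) + p(0) r + q(0) = 0, i.e. r^2 + (p(0) - 1) r + q(0) = 0, i.e. r^2 + 2 r - 8 = 0.
Discriminant: (2)^2 - 4(-8) = 36, so r = (-2 ± 6)/2.
Solving: r_1 = 2, r_2 = -4.

indicial: r^2 + 2 r - 8 = 0; roots r_1 = 2, r_2 = -4


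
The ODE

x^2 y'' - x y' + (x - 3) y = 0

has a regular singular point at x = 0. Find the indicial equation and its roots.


Divide by x^2 to reach normal form y'' + P_1(x) y' + P_2(x) y = 0 with P_1(x) = -1/x and P_2(x) = 1/x - 3/x^2.
x = 0 is a singular point because the y'-coefficient -1/x has a pole at x = 0 and the y-coefficient 1/x - 3/x^2 has a pole at x = 0.
It is a regular singular point because x P_1(x) = p(x) = -1 and x^2 P_2(x) = q(x) = x - 3 are polynomials, hence analytic at x = 0.
p(0) = -1,  q(0) = -3.
Indicial equation: r(r-1) + p(0) r + q(0) = 0, i.e. r^2 + (p(0) - 1) r + q(0) = 0, i.e. r^2 - 2 r - 3 = 0.
Discriminant: (-2)^2 - 4(-3) = 16, so r = (2 ± 4)/2.
Solving: r_1 = 3, r_2 = -1.

indicial: r^2 - 2 r - 3 = 0; roots r_1 = 3, r_2 = -1


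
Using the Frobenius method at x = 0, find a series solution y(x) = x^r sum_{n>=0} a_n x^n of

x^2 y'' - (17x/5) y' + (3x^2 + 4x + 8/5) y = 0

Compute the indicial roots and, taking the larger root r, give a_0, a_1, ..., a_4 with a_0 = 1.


Write in Frobenius form y'' + (p(x)/x) y' + (q(x)/x^2) y = 0:
  p(x) = -17/5,  q(x) = 3x^2 + 4x + 8/5.
Indicial equation: r(r-1) + (-17/5) r + (8/5) = 0 -> roots r_1 = 4, r_2 = 2/5.
Take r = r_1 = 4. Let y(x) = x^r sum_{n>=0} a_n x^n with a_0 = 1.
Substitute y = x^r sum a_n x^n and match x^{r+n}. The recurrence is
  D(n) a_n + 4 a_{n-1} + 3 a_{n-2} = 0,  where D(n) = (r+n)(r+n-1) + (-17/5)(r+n) + (8/5).
  a_n = [-4 a_{n-1} - 3 a_{n-2}] / D(n).
Since the indicial polynomial factors as (r - r_1)(r - r_2), D(n) = (r_1 + n - r_1)(r_1 + n - r_2) = n(n + 18/5).
Evaluating step by step (a_0 = 1):
  n = 1: D(1) = 1(1 + 18/5) = 23/5; numerator = -4(1) = -4; a_1 = (-4)/(23/5) = -20/23
  n = 2: D(2) = 2(2 + 18/5) = 56/5; numerator = -4(-20/23) - 3(1) = 11/23; a_2 = (11/23)/(56/5) = 55/1288
  n = 3: D(3) = 3(3 + 18/5) = 99/5; numerator = -4(55/1288) - 3(-20/23) = 785/322; a_3 = (785/322)/(99/5) = 3925/31878
  n = 4: D(4) = 4(4 + 18/5) = 152/5; numerator = -4(3925/31878) - 3(55/1288) = -11305/18216; a_4 = (-11305/18216)/(152/5) = -2975/145728

r = 4; a_0 = 1; a_1 = -20/23; a_2 = 55/1288; a_3 = 3925/31878; a_4 = -2975/145728


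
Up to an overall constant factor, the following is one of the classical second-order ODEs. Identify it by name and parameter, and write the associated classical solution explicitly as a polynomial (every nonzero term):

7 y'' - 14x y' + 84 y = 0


All three coefficients share the factor 7; dividing through by 7 gives  y'' - 2x y' + 12 y = 0.
This matches the Hermite equation y'' - 2x y' + 2n y = 0 with 2n = 12, so n = 6; the polynomial solution is H_6(x).
With y = sum_k a_k x^k, matching x^k gives (k+2)(k+1) a_{k+2} = 2(k - n) a_k = 2(k - 6) a_k. The right side vanishes at k = 6, so the series with the parity of 6 terminates at degree 6.
Standard normalization: leading coefficient of H_n is 2^n, so a_6 = 2^6 = 64. Work downward with a_k = (k+1)(k+2) a_{k+2} / (2(k - n)):
  a_4 = (5)(6)(64) / (2(4 - 6)) = 1920/(-4) = -480
  a_2 = (3)(4)(-480) / (2(2 - 6)) = -5760/(-8) = 720
  a_0 = (1)(2)(720) / (2(0 - 6)) = 1440/(-12) = -120
Hence H_6(x) = 64 x^6 - 480 x^4 + 720 x^2 - 120.

H_6(x); series = 64 x^6 - 480 x^4 + 720 x^2 - 120


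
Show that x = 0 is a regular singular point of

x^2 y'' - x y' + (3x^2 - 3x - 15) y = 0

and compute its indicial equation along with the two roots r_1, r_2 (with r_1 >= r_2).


Divide by x^2 to reach normal form y'' + P_1(x) y' + P_2(x) y = 0 with P_1(x) = -1/x and P_2(x) = 3 - 3/x - 15/x^2.
x = 0 is a singular point because the y'-coefficient -1/x has a pole at x = 0 and the y-coefficient 3 - 3/x - 15/x^2 has a pole at x = 0.
It is a regular singular point because x P_1(x) = p(x) = -1 and x^2 P_2(x) = q(x) = 3x^2 - 3x - 15 are polynomials, hence analytic at x = 0.
p(0) = -1,  q(0) = -15.
Indicial equation: r(r-1) + p(0) r + q(0) = 0, i.e. r^2 + (p(0) - 1) r + q(0) = 0, i.e. r^2 - 2 r - 15 = 0.
Discriminant: (-2)^2 - 4(-15) = 64, so r = (2 ± 8)/2.
Solving: r_1 = 5, r_2 = -3.

indicial: r^2 - 2 r - 15 = 0; roots r_1 = 5, r_2 = -3


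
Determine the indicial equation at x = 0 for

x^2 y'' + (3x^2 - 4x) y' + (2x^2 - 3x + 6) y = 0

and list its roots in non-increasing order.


Divide by x^2 to reach normal form y'' + P_1(x) y' + P_2(x) y = 0 with P_1(x) = 3 - 4/x and P_2(x) = 2 - 3/x + 6/x^2.
x = 0 is a singular point because the y'-coefficient 3 - 4/x has a pole at x = 0 and the y-coefficient 2 - 3/x + 6/x^2 has a pole at x = 0.
It is a regular singular point because x P_1(x) = p(x) = 3x - 4 and x^2 P_2(x) = q(x) = 2x^2 - 3x + 6 are polynomials, hence analytic at x = 0.
p(0) = -4,  q(0) = 6.
Indicial equation: r(r-1) + p(0) r + q(0) = 0, i.e. r^2 + (p(0) - 1) r + q(0) = 0, i.e. r^2 - 5 r + 6 = 0.
Discriminant: (-5)^2 - 4(6) = 1, so r = (5 ± 1)/2.
Solving: r_1 = 3, r_2 = 2.

indicial: r^2 - 5 r + 6 = 0; roots r_1 = 3, r_2 = 2


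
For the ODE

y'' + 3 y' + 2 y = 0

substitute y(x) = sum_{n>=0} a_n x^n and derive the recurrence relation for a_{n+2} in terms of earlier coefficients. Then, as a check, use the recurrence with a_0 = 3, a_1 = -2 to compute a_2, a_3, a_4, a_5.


Substitute y = sum_n a_n x^n.
y''(x) has coefficient (n+2)(n+1) a_{n+2} at x^n;
3 y'(x) has coefficient 3 (n+1) a_{n+1} at x^n;
2 y(x) has coefficient 2 a_n at x^n.
Matching x^n: (n+2)(n+1) a_{n+2} + 3 (n+1) a_{n+1} + 2 a_n = 0.
Thus a_{n+2} = [-3 (n+1) a_{n+1} - 2 a_n] / ((n+1)(n+2)).

Check with a_0 = 3, a_1 = -2 (apply the recurrence for n = 0, 1, 2, 3): a_0 = 3, a_1 = -2, a_2 = 0, a_3 = 2/3, a_4 = -1/2, a_5 = 7/30.

a_(n+2) = [-3 (n+1) a_(n+1) - 2 a_n] / ((n+1)(n+2)); check: a_0 = 3, a_1 = -2, a_2 = 0, a_3 = 2/3, a_4 = -1/2, a_5 = 7/30


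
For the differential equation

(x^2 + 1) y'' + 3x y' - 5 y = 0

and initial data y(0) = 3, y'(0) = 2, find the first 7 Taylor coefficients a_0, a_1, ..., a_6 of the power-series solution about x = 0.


Ansatz: y(x) = sum_{n>=0} a_n x^n, so y'(x) = sum_{n>=1} n a_n x^(n-1) and y''(x) = sum_{n>=2} n(n-1) a_n x^(n-2).
Substitute into P(x) y'' + Q(x) y' + R(x) y = 0 with P(x) = x^2 + 1, Q(x) = 3x, R(x) = -5, and match powers of x.
Initial conditions: a_0 = 3, a_1 = 2.
Setting the coefficient of each power of x to zero and solving order by order (substituting the coefficients already found):
  x^0: 2 a_2 - 5 a_0 = 0  ->  2 a_2 = 5 a_0 = 15  ->  a_2 = 15/2
  x^1: 6 a_3 - 2 a_1 = 0  ->  6 a_3 = 2 a_1 = 4  ->  a_3 = 2/3
  x^2: 12 a_4 + 3 a_2 = 0  ->  12 a_4 = -3 a_2 = -45/2  ->  a_4 = -15/8
  x^3: 20 a_5 + 10 a_3 = 0  ->  20 a_5 = -10 a_3 = -20/3  ->  a_5 = -1/3
  x^4: 30 a_6 + 19 a_4 = 0  ->  30 a_6 = -19 a_4 = 285/8  ->  a_6 = 19/16
Truncated series: y(x) = 3 + 2 x + (15/2) x^2 + (2/3) x^3 - (15/8) x^4 - (1/3) x^5 + (19/16) x^6 + O(x^7).

a_0 = 3; a_1 = 2; a_2 = 15/2; a_3 = 2/3; a_4 = -15/8; a_5 = -1/3; a_6 = 19/16


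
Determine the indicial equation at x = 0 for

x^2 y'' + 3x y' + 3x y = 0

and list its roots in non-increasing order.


Divide by x^2 to reach normal form y'' + P_1(x) y' + P_2(x) y = 0 with P_1(x) = 3/x and P_2(x) = 3/x.
x = 0 is a singular point because the y'-coefficient 3/x has a pole at x = 0 and the y-coefficient 3/x has a pole at x = 0.
It is a regular singular point because x P_1(x) = p(x) = 3 and x^2 P_2(x) = q(x) = 3x are polynomials, hence analytic at x = 0.
p(0) = 3,  q(0) = 0.
Indicial equation: r(r-1) + p(0) r + q(0) = 0, i.e. r^2 + (p(0) - 1) r + q(0) = 0, i.e. r^2 + 2 r = 0.
Discriminant: (2)^2 - 4(0) = 4, so r = (-2 ± 2)/2.
Solving: r_1 = 0, r_2 = -2.

indicial: r^2 + 2 r = 0; roots r_1 = 0, r_2 = -2


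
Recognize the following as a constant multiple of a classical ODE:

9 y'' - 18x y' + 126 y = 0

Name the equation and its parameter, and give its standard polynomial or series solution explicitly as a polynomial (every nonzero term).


All three coefficients share the factor 9; dividing through by 9 gives  y'' - 2x y' + 14 y = 0.
This matches the Hermite equation y'' - 2x y' + 2n y = 0 with 2n = 14, so n = 7; the polynomial solution is H_7(x).
With y = sum_k a_k x^k, matching x^k gives (k+2)(k+1) a_{k+2} = 2(k - n) a_k = 2(k - 7) a_k. The right side vanishes at k = 7, so the series with the parity of 7 terminates at degree 7.
Standard normalization: leading coefficient of H_n is 2^n, so a_7 = 2^7 = 128. Work downward with a_k = (k+1)(k+2) a_{k+2} / (2(k - n)):
  a_5 = (6)(7)(128) / (2(5 - 7)) = 5376/(-4) = -1344
  a_3 = (4)(5)(-1344) / (2(3 - 7)) = -26880/(-8) = 3360
  a_1 = (2)(3)(3360) / (2(1 - 7)) = 20160/(-12) = -1680
Hence H_7(x) = 128 x^7 - 1344 x^5 + 3360 x^3 - 1680 x.

H_7(x); series = 128 x^7 - 1344 x^5 + 3360 x^3 - 1680 x
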